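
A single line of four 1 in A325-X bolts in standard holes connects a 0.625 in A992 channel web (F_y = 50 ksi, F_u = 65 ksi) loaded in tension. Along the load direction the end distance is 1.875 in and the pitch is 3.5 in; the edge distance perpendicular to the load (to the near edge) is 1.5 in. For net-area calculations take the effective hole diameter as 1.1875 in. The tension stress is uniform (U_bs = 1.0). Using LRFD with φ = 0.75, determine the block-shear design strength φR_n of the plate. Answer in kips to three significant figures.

178 kips

Shear plane L_v = 1.875 + 3·3.5 = 12.38 in; A_gv = 12.38 × 0.625 = 7.734 in².
A_nv = (12.38 − 3.5·1.1875) × 0.625 = 5.137 in².
A_nt = (1.5 − 0.5·1.1875) × 0.625 = 0.5664 in².
0.6 F_u A_nv = 200.3 kips; 0.6 F_y A_gv = 232 kips → shear rupture governs the shear term.
R_n = 200.3 + 1.0 × 65 × 0.5664 = 237.1 kips.
Design strength φR_n = 0.75 × 237.1 = 178 kips.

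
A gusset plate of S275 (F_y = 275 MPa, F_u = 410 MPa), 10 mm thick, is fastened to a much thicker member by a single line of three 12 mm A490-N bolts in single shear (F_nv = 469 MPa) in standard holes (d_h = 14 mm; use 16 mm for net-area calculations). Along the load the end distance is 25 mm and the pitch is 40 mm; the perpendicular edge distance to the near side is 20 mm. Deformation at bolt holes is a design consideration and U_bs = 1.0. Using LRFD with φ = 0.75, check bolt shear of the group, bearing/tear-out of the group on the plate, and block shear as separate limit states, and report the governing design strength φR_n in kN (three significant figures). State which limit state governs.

119 kN (bolt shear governs)

Bolt shear: A_b = π·12²/4 = 113.1 mm²; R_n = 469 × 113.1 × 3 × 1 / 1000 = 159.1 kN → 0.75 × 159.1 = 119 kN.
Bearing: edge l_c = 18, r_n = 88.56 kN; interior l_c = 26, r_n = 118.1 kN; R_n = 88.56 + 2·118.1 = 324.7 kN → 244 kN.
Block shear: A_gv = 1050, A_nv = 650, A_nt = 120 mm²; R_n = min(0.6F_uA_nv, 0.6F_yA_gv) + U_bs·F_u·A_nt = 209.1 kN → 157 kN.
Bolt shear governs: 119 kN.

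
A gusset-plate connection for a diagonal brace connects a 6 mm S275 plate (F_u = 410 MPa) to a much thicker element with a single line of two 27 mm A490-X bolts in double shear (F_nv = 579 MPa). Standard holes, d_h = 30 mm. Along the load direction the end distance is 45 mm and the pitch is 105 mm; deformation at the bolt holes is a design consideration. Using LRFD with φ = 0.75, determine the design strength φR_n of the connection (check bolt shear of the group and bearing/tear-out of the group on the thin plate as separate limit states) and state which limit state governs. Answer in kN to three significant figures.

186 kN (bearing governs)

Bolt shear: A_b = π·27²/4 = 572.6 mm²; R_n = 579 × 572.6 × 2 × 2 / 1000 = 1326 kN → 0.75 × 1326 = 995 kN.
Bearing (1.2 l_c t F_u ≤ 2.4 d t F_u): upper limit = 2.4·27·6·410 / 1000 = 159.4 kN.
  Edge l_c = 45 − 30/2 = 30 → r_n = 88.56 kN; interior l_c = 105 − 30 = 75 → r_n = 159.4 kN.
  R_n,bearing = 1·88.56 + 1·159.4 = 248 kN → 0.75 × 248 = 186 kN.
Bearing governs: 186 kN.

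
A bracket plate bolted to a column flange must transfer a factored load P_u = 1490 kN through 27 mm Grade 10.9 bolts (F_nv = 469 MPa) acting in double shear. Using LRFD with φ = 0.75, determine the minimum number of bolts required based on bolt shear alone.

A_b = π·27²/4 = 572.6 mm².
Per-bolt design strength φR_n = 0.75 × 469 × 572.6 × 2 / 1000 = 402.8 kN.
n ≥ 1490 / 402.8 = 3.699 → use 4 bolts.

4 bolts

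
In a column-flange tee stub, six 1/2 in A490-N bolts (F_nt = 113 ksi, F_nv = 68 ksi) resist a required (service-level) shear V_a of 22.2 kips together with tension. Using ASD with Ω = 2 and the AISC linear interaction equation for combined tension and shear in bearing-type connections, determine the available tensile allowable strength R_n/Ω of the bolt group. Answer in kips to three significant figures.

A_b = π·0.5²/4 = 0.1963 in²; f_rv = 22.2 / (6 × 0.1963) = 18.84 ksi.
F'_nt = 1.3 F_nt − (Ω F_nt / F_nv) f_rv = 1.3·113 − (2·113/68)·18.84 = 84.27 ksi, capped at F_nt → F'_nt = 84.27 ksi.
R_n = F'_nt · A_b · n = 84.27 × 0.1963 × 6 = 99.28 kips.
Allowable strength R_n/Ω = 99.28 / 2 = 49.6 kips.

49.6 kips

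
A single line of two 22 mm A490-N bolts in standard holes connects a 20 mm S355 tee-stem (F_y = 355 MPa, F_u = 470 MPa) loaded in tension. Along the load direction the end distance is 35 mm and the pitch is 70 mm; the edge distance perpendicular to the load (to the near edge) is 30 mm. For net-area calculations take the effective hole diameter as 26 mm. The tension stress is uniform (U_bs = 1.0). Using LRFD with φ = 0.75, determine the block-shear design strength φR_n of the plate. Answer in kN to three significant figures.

399 kN

Shear plane L_v = 35 + 1·70 = 105 mm; A_gv = 105 × 20 = 2100 mm².
A_nv = (105 − 1.5·26) × 20 = 1320 mm².
A_nt = (30 − 0.5·26) × 20 = 340 mm².
0.6 F_u A_nv = 372.2 kN; 0.6 F_y A_gv = 447.3 kN → shear rupture governs the shear term.
R_n = 372.2 + 1.0 × 470 × 340 / 1000 = 532 kN.
Design strength φR_n = 0.75 × 532 = 399 kN.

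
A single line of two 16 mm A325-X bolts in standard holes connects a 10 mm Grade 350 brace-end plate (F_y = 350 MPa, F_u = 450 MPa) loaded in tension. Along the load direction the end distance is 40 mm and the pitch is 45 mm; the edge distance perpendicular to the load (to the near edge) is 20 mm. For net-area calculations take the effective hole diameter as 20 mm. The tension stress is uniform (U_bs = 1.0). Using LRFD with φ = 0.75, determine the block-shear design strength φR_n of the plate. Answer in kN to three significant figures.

145 kN

Shear plane L_v = 40 + 1·45 = 85 mm; A_gv = 85 × 10 = 850 mm².
A_nv = (85 − 1.5·20) × 10 = 550 mm².
A_nt = (20 − 0.5·20) × 10 = 100 mm².
0.6 F_u A_nv = 148.5 kN; 0.6 F_y A_gv = 178.5 kN → shear rupture governs the shear term.
R_n = 148.5 + 1.0 × 450 × 100 / 1000 = 193.5 kN.
Design strength φR_n = 0.75 × 193.5 = 145 kN.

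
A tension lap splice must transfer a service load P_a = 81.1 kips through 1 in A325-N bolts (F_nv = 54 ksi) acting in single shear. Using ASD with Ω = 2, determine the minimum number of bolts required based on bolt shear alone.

4 bolts

A_b = π·1²/4 = 0.7854 in².
Per-bolt allowable strength R_n/Ω = 54 × 0.7854 × 1 / 2 = 21.21 kips.
n ≥ 81.1 / 21.21 = 3.824 → use 4 bolts.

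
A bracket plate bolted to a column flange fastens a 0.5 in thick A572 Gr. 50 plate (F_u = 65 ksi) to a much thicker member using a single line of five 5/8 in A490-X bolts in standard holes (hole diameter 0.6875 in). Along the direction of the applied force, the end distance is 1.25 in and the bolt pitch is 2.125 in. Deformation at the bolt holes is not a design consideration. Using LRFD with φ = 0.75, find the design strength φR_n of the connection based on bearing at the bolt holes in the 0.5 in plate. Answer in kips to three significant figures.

216 kips

Per bolt r_n = 1.5 l_c t F_u ≤ 3.0 d t F_u; upper limit = 3.0 × 0.625 × 0.5 × 65 = 60.94 kips.
Edge bolt: l_c = 1.25 − 0.6875/2 = 0.9062 in → 1.5 × 0.9062 × 0.5 × 65 = 44.18 → r_n = 44.18 kips.
Interior bolts: l_c = 2.125 − 0.6875 = 1.438 in → 1.5 × 1.438 × 0.5 × 65 = 70.08 → r_n = 60.94 kips.
R_n = 1 × 44.18 + 4 × 60.94 = 287.9 kips.
Design strength φR_n = 0.75 × 287.9 = 216 kips.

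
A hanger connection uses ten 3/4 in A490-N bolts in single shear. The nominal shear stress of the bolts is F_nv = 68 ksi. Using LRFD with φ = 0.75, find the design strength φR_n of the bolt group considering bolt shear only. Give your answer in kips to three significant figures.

A_b = π × 0.75² / 4 = 0.4418 in².
R_n = F_nv · A_b · n · n_s = 68 × 0.4418 × 10 × 1 = 300.4 kips.
Design strength φR_n = 0.75 × 300.4 = 225 kips.

225 kips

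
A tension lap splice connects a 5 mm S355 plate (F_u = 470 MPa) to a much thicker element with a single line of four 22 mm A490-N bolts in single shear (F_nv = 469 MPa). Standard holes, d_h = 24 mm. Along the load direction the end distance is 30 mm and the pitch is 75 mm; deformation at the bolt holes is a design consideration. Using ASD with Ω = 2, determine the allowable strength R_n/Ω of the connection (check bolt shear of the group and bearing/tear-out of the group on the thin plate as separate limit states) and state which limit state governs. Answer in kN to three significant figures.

Bolt shear: A_b = π·22²/4 = 380.1 mm²; R_n = 469 × 380.1 × 4 × 1 / 1000 = 713.1 kN → 713.1 / 2 = 357 kN.
Bearing (1.2 l_c t F_u ≤ 2.4 d t F_u): upper limit = 2.4·22·5·470 / 1000 = 124.1 kN.
  Edge l_c = 30 − 24/2 = 18 → r_n = 50.76 kN; interior l_c = 75 − 24 = 51 → r_n = 124.1 kN.
  R_n,bearing = 1·50.76 + 3·124.1 = 423 kN → 423 / 2 = 212 kN.
Bearing governs: 212 kN.

212 kN (bearing governs)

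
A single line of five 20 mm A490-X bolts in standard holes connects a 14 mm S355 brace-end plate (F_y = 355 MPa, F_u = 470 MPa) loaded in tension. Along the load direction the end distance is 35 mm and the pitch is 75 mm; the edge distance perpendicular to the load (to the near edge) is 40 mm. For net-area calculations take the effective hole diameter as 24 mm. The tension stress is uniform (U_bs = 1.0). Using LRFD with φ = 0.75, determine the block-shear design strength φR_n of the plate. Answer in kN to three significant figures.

Shear plane L_v = 35 + 4·75 = 335 mm; A_gv = 335 × 14 = 4690 mm².
A_nv = (335 − 4.5·24) × 14 = 3178 mm².
A_nt = (40 − 0.5·24) × 14 = 392 mm².
0.6 F_u A_nv = 896.2 kN; 0.6 F_y A_gv = 999 kN → shear rupture governs the shear term.
R_n = 896.2 + 1.0 × 470 × 392 / 1000 = 1080 kN.
Design strength φR_n = 0.75 × 1080 = 810 kN.

810 kN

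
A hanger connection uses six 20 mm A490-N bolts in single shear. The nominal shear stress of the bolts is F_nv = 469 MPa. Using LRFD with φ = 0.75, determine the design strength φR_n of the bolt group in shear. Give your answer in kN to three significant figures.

A_b = π × 20² / 4 = 314.2 mm².
R_n = F_nv · A_b · n · n_s = 469 × 314.2 × 6 × 1 / 1000 = 884 kN.
Design strength φR_n = 0.75 × 884 = 663 kN.

663 kN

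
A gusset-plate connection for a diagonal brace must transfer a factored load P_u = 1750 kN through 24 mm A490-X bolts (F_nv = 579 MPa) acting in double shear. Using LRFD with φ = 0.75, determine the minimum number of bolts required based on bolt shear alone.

5 bolts

A_b = π·24²/4 = 452.4 mm².
Per-bolt design strength φR_n = 0.75 × 579 × 452.4 × 2 / 1000 = 392.9 kN.
n ≥ 1750 / 392.9 = 4.454 → use 5 bolts.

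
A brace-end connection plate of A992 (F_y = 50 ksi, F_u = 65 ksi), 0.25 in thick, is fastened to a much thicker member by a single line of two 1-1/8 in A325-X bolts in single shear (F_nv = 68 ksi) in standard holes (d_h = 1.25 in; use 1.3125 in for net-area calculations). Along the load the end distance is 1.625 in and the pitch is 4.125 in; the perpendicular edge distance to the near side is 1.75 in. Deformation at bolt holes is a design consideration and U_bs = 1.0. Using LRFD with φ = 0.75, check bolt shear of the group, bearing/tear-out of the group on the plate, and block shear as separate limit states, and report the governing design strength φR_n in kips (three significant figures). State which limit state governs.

Bolt shear: A_b = π·1.125²/4 = 0.994 in²; R_n = 68 × 0.994 × 2 × 1 = 135.2 kips → 0.75 × 135.2 = 101 kips.
Bearing: edge l_c = 1, r_n = 19.5 kips; interior l_c = 2.875, r_n = 43.87 kips; R_n = 19.5 + 1·43.87 = 63.37 kips → 47.5 kips.
Block shear: A_gv = 1.438, A_nv = 0.9453, A_nt = 0.2734 in²; R_n = min(0.6F_uA_nv, 0.6F_yA_gv) + U_bs·F_u·A_nt = 54.64 kips → 41 kips.
Block shear governs: 41 kips.

41 kips (block shear governs)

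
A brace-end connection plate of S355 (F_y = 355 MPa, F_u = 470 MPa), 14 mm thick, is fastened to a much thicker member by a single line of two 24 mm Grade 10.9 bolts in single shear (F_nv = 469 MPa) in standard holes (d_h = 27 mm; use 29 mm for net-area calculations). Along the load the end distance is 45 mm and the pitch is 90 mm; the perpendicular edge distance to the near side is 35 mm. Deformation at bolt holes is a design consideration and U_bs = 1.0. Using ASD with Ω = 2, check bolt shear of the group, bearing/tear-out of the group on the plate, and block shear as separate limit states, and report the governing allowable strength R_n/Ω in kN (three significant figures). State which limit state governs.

Bolt shear: A_b = π·24²/4 = 452.4 mm²; R_n = 469 × 452.4 × 2 × 1 / 1000 = 424.3 kN → 424.3 / 2 = 212 kN.
Bearing: edge l_c = 31.5, r_n = 248.7 kN; interior l_c = 63, r_n = 379 kN; R_n = 248.7 + 1·379 = 627.7 kN → 314 kN.
Block shear: A_gv = 1890, A_nv = 1281, A_nt = 287 mm²; R_n = min(0.6F_uA_nv, 0.6F_yA_gv) + U_bs·F_u·A_nt = 496.1 kN → 248 kN.
Bolt shear governs: 212 kN.

212 kN (bolt shear governs)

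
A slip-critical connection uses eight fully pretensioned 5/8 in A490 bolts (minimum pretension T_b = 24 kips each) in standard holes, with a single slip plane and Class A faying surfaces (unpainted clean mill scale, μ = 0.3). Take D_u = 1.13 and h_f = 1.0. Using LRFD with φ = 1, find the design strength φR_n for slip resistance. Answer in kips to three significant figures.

R_n = μ · D_u · h_f · T_b · n_s · n_b = 0.3 × 1.13 × 1.0 × 24 × 1 × 8 = 65.09 kips.
Design strength φR_n = 1 × 65.09 = 65.1 kips.

65.1 kips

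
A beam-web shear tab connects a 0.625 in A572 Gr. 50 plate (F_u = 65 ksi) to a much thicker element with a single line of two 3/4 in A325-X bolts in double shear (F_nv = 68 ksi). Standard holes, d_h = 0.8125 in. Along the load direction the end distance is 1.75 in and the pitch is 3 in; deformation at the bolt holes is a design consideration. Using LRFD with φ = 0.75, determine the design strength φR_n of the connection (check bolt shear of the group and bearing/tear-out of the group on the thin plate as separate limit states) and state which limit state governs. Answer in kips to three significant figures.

90.1 kips (bolt shear governs)

Bolt shear: A_b = π·0.75²/4 = 0.4418 in²; R_n = 68 × 0.4418 × 2 × 2 = 120.2 kips → 0.75 × 120.2 = 90.1 kips.
Bearing (1.2 l_c t F_u ≤ 2.4 d t F_u): upper limit = 2.4·0.75·0.625·65 = 73.12 kips.
  Edge l_c = 1.75 − 0.8125/2 = 1.344 → r_n = 65.51 kips; interior l_c = 3 − 0.8125 = 2.188 → r_n = 73.12 kips.
  R_n,bearing = 1·65.51 + 1·73.12 = 138.6 kips → 0.75 × 138.6 = 104 kips.
Bolt shear governs: 90.1 kips.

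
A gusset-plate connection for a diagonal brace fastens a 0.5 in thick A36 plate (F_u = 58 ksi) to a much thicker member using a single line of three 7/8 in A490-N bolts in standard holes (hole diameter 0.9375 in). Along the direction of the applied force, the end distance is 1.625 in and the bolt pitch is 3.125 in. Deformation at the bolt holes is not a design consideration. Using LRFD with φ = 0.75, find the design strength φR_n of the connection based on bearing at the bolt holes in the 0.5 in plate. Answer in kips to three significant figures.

Per bolt r_n = 1.5 l_c t F_u ≤ 3.0 d t F_u; upper limit = 3.0 × 0.875 × 0.5 × 58 = 76.12 kips.
Edge bolt: l_c = 1.625 − 0.9375/2 = 1.156 in → 1.5 × 1.156 × 0.5 × 58 = 50.3 → r_n = 50.3 kips.
Interior bolts: l_c = 3.125 − 0.9375 = 2.188 in → 1.5 × 2.188 × 0.5 × 58 = 95.16 → r_n = 76.12 kips.
R_n = 1 × 50.3 + 2 × 76.12 = 202.5 kips.
Design strength φR_n = 0.75 × 202.5 = 152 kips.

152 kips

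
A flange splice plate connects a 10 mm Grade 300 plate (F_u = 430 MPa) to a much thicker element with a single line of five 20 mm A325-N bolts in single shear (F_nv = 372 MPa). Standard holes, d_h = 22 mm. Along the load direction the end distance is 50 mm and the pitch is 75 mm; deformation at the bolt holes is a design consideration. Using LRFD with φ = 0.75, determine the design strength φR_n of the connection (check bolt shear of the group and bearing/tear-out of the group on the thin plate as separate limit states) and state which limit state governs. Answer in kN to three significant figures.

Bolt shear: A_b = π·20²/4 = 314.2 mm²; R_n = 372 × 314.2 × 5 × 1 / 1000 = 584.3 kN → 0.75 × 584.3 = 438 kN.
Bearing (1.2 l_c t F_u ≤ 2.4 d t F_u): upper limit = 2.4·20·10·430 / 1000 = 206.4 kN.
  Edge l_c = 50 − 22/2 = 39 → r_n = 201.2 kN; interior l_c = 75 − 22 = 53 → r_n = 206.4 kN.
  R_n,bearing = 1·201.2 + 4·206.4 = 1027 kN → 0.75 × 1027 = 770 kN.
Bolt shear governs: 438 kN.

438 kN (bolt shear governs)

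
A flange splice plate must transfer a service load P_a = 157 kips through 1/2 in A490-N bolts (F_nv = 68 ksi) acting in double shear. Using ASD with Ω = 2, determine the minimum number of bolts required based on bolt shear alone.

12 bolts

A_b = π·0.5²/4 = 0.1963 in².
Per-bolt allowable strength R_n/Ω = 68 × 0.1963 × 2 / 2 = 13.35 kips.
n ≥ 157 / 13.35 = 11.76 → use 12 bolts.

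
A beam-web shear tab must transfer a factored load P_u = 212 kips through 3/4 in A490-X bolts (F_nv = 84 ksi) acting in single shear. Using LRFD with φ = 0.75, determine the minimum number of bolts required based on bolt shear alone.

A_b = π·0.75²/4 = 0.4418 in².
Per-bolt design strength φR_n = 0.75 × 84 × 0.4418 × 1 = 27.83 kips.
n ≥ 212 / 27.83 = 7.617 → use 8 bolts.

8 bolts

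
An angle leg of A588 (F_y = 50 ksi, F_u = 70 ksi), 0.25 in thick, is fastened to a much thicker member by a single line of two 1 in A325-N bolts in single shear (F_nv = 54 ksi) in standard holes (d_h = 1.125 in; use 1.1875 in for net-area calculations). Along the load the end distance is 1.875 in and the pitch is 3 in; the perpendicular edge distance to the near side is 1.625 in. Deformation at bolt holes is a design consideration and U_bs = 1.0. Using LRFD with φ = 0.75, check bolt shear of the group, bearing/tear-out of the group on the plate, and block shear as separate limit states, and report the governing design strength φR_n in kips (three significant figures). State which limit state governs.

37.9 kips (block shear governs)

Bolt shear: A_b = π·1²/4 = 0.7854 in²; R_n = 54 × 0.7854 × 2 × 1 = 84.82 kips → 0.75 × 84.82 = 63.6 kips.
Bearing: edge l_c = 1.312, r_n = 27.56 kips; interior l_c = 1.875, r_n = 39.38 kips; R_n = 27.56 + 1·39.38 = 66.94 kips → 50.2 kips.
Block shear: A_gv = 1.219, A_nv = 0.7734, A_nt = 0.2578 in²; R_n = min(0.6F_uA_nv, 0.6F_yA_gv) + U_bs·F_u·A_nt = 50.53 kips → 37.9 kips.
Block shear governs: 37.9 kips.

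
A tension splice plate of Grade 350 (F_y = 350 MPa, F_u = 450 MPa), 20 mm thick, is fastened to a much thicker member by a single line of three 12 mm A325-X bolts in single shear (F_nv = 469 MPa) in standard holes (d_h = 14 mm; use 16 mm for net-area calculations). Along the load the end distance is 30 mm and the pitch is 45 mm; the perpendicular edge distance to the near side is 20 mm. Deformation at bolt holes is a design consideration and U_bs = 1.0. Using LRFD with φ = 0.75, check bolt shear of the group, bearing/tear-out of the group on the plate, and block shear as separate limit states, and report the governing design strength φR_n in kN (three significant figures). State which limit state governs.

Bolt shear: A_b = π·12²/4 = 113.1 mm²; R_n = 469 × 113.1 × 3 × 1 / 1000 = 159.1 kN → 0.75 × 159.1 = 119 kN.
Bearing: edge l_c = 23, r_n = 248.4 kN; interior l_c = 31, r_n = 259.2 kN; R_n = 248.4 + 2·259.2 = 766.8 kN → 575 kN.
Block shear: A_gv = 2400, A_nv = 1600, A_nt = 240 mm²; R_n = min(0.6F_uA_nv, 0.6F_yA_gv) + U_bs·F_u·A_nt = 540 kN → 405 kN.
Bolt shear governs: 119 kN.

119 kN (bolt shear governs)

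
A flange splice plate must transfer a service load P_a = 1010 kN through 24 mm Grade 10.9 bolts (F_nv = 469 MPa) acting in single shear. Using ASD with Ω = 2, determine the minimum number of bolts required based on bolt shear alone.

10 bolts

A_b = π·24²/4 = 452.4 mm².
Per-bolt allowable strength R_n/Ω = 469 × 452.4 × 1 / 1000 / 2 = 106.1 kN.
n ≥ 1010 / 106.1 = 9.521 → use 10 bolts.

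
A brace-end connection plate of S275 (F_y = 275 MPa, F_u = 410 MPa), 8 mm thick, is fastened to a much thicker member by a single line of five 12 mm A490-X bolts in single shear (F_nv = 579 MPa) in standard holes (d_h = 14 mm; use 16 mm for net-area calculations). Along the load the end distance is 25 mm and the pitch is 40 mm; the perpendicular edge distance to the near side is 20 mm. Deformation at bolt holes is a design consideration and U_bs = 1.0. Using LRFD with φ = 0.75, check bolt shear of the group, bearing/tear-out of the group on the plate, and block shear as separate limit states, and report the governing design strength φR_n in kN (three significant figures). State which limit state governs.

Bolt shear: A_b = π·12²/4 = 113.1 mm²; R_n = 579 × 113.1 × 5 × 1 / 1000 = 327.4 kN → 0.75 × 327.4 = 246 kN.
Bearing: edge l_c = 18, r_n = 70.85 kN; interior l_c = 26, r_n = 94.46 kN; R_n = 70.85 + 4·94.46 = 448.7 kN → 337 kN.
Block shear: A_gv = 1480, A_nv = 904, A_nt = 96 mm²; R_n = min(0.6F_uA_nv, 0.6F_yA_gv) + U_bs·F_u·A_nt = 261.7 kN → 196 kN.
Block shear governs: 196 kN.

196 kN (block shear governs)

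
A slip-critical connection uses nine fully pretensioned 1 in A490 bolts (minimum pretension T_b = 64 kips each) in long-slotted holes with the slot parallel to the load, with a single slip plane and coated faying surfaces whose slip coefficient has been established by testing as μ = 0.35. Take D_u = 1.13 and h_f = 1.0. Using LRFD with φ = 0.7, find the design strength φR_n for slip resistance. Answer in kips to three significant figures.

159 kips

R_n = μ · D_u · h_f · T_b · n_s · n_b = 0.35 × 1.13 × 1.0 × 64 × 1 × 9 = 227.8 kips.
Design strength φR_n = 0.7 × 227.8 = 159 kips.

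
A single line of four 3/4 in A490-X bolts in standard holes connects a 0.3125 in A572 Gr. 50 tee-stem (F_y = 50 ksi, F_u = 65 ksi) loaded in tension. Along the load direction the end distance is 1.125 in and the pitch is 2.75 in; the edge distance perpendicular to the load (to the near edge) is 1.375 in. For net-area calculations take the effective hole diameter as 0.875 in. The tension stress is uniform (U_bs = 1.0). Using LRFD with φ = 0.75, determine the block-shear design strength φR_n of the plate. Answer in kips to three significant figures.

72 kips

Shear plane L_v = 1.125 + 3·2.75 = 9.375 in; A_gv = 9.375 × 0.3125 = 2.93 in².
A_nv = (9.375 − 3.5·0.875) × 0.3125 = 1.973 in².
A_nt = (1.375 − 0.5·0.875) × 0.3125 = 0.293 in².
0.6 F_u A_nv = 76.93 kips; 0.6 F_y A_gv = 87.89 kips → shear rupture governs the shear term.
R_n = 76.93 + 1.0 × 65 × 0.293 = 95.98 kips.
Design strength φR_n = 0.75 × 95.98 = 72 kips.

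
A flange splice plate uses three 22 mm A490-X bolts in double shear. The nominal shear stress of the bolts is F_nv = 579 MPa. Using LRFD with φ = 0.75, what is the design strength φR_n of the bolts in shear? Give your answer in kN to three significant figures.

990 kN

A_b = π × 22² / 4 = 380.1 mm².
R_n = F_nv · A_b · n · n_s = 579 × 380.1 × 3 × 2 / 1000 = 1321 kN.
Design strength φR_n = 0.75 × 1321 = 990 kN.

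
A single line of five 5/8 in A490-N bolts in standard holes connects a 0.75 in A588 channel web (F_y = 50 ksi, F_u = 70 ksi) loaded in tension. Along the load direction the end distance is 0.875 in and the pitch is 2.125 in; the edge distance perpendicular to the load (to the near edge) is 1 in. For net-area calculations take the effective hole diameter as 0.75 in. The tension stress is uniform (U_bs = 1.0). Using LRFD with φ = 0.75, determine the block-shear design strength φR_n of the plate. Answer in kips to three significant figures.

166 kips

Shear plane L_v = 0.875 + 4·2.125 = 9.375 in; A_gv = 9.375 × 0.75 = 7.031 in².
A_nv = (9.375 − 4.5·0.75) × 0.75 = 4.5 in².
A_nt = (1 − 0.5·0.75) × 0.75 = 0.4688 in².
0.6 F_u A_nv = 189 kips; 0.6 F_y A_gv = 210.9 kips → shear rupture governs the shear term.
R_n = 189 + 1.0 × 70 × 0.4688 = 221.8 kips.
Design strength φR_n = 0.75 × 221.8 = 166 kips.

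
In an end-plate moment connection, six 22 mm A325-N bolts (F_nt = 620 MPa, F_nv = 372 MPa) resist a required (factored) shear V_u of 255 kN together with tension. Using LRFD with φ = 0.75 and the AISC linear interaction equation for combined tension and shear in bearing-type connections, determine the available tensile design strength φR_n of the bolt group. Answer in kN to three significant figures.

954 kN

A_b = π·22²/4 = 380.1 mm²; f_rv = 255 × 1000 / (6 × 380.1) = 111.8 MPa.
F'_nt = 1.3 F_nt − (F_nt / φF_nv) f_rv = 1.3·620 − (620/(0.75·372))·111.8 = 557.5 MPa, capped at F_nt → F'_nt = 557.5 MPa.
R_n = F'_nt · A_b · n = 557.5 × 380.1 × 6 / 1000 = 1272 kN.
Design strength φR_n = 0.75 × 1272 = 954 kN.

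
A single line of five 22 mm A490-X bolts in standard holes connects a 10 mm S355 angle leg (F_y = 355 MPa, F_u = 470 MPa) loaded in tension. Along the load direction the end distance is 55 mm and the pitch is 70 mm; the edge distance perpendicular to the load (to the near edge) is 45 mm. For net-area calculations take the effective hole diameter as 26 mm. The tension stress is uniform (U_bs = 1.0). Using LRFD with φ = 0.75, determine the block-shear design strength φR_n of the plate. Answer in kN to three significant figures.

Shear plane L_v = 55 + 4·70 = 335 mm; A_gv = 335 × 10 = 3350 mm².
A_nv = (335 − 4.5·26) × 10 = 2180 mm².
A_nt = (45 − 0.5·26) × 10 = 320 mm².
0.6 F_u A_nv = 614.8 kN; 0.6 F_y A_gv = 713.6 kN → shear rupture governs the shear term.
R_n = 614.8 + 1.0 × 470 × 320 / 1000 = 765.2 kN.
Design strength φR_n = 0.75 × 765.2 = 574 kN.

574 kN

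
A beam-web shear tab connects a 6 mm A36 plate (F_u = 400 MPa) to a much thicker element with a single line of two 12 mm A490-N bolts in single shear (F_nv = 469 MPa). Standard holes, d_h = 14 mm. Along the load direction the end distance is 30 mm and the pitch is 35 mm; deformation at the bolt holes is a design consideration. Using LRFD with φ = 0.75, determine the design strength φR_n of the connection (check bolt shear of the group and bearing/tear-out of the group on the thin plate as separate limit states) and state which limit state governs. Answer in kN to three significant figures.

Bolt shear: A_b = π·12²/4 = 113.1 mm²; R_n = 469 × 113.1 × 2 × 1 / 1000 = 106.1 kN → 0.75 × 106.1 = 79.6 kN.
Bearing (1.2 l_c t F_u ≤ 2.4 d t F_u): upper limit = 2.4·12·6·400 / 1000 = 69.12 kN.
  Edge l_c = 30 − 14/2 = 23 → r_n = 66.24 kN; interior l_c = 35 − 14 = 21 → r_n = 60.48 kN.
  R_n,bearing = 1·66.24 + 1·60.48 = 126.7 kN → 0.75 × 126.7 = 95 kN.
Bolt shear governs: 79.6 kN.

79.6 kN (bolt shear governs)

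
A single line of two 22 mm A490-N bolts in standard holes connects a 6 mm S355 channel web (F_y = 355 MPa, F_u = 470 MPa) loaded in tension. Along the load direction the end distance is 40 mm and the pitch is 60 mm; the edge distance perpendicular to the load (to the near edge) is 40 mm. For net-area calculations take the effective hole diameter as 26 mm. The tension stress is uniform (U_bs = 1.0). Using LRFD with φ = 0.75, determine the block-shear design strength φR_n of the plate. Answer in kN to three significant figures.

135 kN

Shear plane L_v = 40 + 1·60 = 100 mm; A_gv = 100 × 6 = 600 mm².
A_nv = (100 − 1.5·26) × 6 = 366 mm².
A_nt = (40 − 0.5·26) × 6 = 162 mm².
0.6 F_u A_nv = 103.2 kN; 0.6 F_y A_gv = 127.8 kN → shear rupture governs the shear term.
R_n = 103.2 + 1.0 × 470 × 162 / 1000 = 179.4 kN.
Design strength φR_n = 0.75 × 179.4 = 135 kN.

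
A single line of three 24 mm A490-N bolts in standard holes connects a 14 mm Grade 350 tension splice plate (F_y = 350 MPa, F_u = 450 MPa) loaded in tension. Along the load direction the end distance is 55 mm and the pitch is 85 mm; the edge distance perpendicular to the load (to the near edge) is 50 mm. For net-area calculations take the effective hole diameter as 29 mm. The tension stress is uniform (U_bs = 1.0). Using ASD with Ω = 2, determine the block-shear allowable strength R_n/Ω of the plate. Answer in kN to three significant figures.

Shear plane L_v = 55 + 2·85 = 225 mm; A_gv = 225 × 14 = 3150 mm².
A_nv = (225 − 2.5·29) × 14 = 2135 mm².
A_nt = (50 − 0.5·29) × 14 = 497 mm².
0.6 F_u A_nv = 576.5 kN; 0.6 F_y A_gv = 661.5 kN → shear rupture governs the shear term.
R_n = 576.5 + 1.0 × 450 × 497 / 1000 = 800.1 kN.
Allowable strength R_n/Ω = 800.1 / 2 = 400 kN.

400 kN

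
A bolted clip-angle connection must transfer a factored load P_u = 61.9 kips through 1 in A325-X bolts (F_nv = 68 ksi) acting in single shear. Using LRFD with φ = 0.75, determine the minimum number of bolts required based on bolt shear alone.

A_b = π·1²/4 = 0.7854 in².
Per-bolt design strength φR_n = 0.75 × 68 × 0.7854 × 1 = 40.06 kips.
n ≥ 61.9 / 40.06 = 1.545 → use 2 bolts.

2 bolts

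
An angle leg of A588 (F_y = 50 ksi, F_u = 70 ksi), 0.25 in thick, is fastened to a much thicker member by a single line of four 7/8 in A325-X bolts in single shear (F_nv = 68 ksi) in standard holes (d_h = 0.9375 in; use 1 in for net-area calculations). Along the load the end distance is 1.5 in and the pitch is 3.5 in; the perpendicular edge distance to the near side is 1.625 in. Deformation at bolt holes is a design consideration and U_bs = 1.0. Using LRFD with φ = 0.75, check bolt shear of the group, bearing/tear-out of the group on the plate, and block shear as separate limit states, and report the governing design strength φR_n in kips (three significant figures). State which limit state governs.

81.7 kips (block shear governs)

Bolt shear: A_b = π·0.875²/4 = 0.6013 in²; R_n = 68 × 0.6013 × 4 × 1 = 163.6 kips → 0.75 × 163.6 = 123 kips.
Bearing: edge l_c = 1.031, r_n = 21.66 kips; interior l_c = 2.562, r_n = 36.75 kips; R_n = 21.66 + 3·36.75 = 131.9 kips → 98.9 kips.
Block shear: A_gv = 3, A_nv = 2.125, A_nt = 0.2812 in²; R_n = min(0.6F_uA_nv, 0.6F_yA_gv) + U_bs·F_u·A_nt = 108.9 kips → 81.7 kips.
Block shear governs: 81.7 kips.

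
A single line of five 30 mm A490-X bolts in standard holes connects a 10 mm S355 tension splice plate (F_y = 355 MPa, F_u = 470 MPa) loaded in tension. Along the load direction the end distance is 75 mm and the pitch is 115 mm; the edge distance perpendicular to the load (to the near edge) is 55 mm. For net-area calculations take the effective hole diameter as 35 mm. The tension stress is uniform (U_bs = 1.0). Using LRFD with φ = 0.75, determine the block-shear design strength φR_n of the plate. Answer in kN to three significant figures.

931 kN

Shear plane L_v = 75 + 4·115 = 535 mm; A_gv = 535 × 10 = 5350 mm².
A_nv = (535 − 4.5·35) × 10 = 3775 mm².
A_nt = (55 − 0.5·35) × 10 = 375 mm².
0.6 F_u A_nv = 1065 kN; 0.6 F_y A_gv = 1140 kN → shear rupture governs the shear term.
R_n = 1065 + 1.0 × 470 × 375 / 1000 = 1241 kN.
Design strength φR_n = 0.75 × 1241 = 931 kN.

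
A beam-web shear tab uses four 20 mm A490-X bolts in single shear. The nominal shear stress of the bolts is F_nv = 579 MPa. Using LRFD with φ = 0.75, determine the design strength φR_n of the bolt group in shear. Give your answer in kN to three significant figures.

A_b = π × 20² / 4 = 314.2 mm².
R_n = F_nv · A_b · n · n_s = 579 × 314.2 × 4 × 1 / 1000 = 727.6 kN.
Design strength φR_n = 0.75 × 727.6 = 546 kN.

546 kN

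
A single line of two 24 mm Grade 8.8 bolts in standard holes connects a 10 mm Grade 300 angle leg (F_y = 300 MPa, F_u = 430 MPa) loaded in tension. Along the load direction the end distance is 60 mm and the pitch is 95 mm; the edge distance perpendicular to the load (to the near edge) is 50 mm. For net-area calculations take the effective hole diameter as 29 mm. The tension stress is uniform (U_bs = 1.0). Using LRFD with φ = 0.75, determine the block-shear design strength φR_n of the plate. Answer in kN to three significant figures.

Shear plane L_v = 60 + 1·95 = 155 mm; A_gv = 155 × 10 = 1550 mm².
A_nv = (155 − 1.5·29) × 10 = 1115 mm².
A_nt = (50 − 0.5·29) × 10 = 355 mm².
0.6 F_u A_nv = 287.7 kN; 0.6 F_y A_gv = 279 kN → shear yielding governs the shear term.
R_n = 279 + 1.0 × 430 × 355 / 1000 = 431.6 kN.
Design strength φR_n = 0.75 × 431.6 = 324 kN.

324 kN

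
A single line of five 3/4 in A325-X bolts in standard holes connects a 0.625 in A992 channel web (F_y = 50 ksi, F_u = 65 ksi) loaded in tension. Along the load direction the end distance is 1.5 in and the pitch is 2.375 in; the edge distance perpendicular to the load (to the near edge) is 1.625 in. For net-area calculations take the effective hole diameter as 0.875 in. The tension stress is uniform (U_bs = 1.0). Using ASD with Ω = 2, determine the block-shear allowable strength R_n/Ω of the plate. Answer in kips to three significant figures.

Shear plane L_v = 1.5 + 4·2.375 = 11 in; A_gv = 11 × 0.625 = 6.875 in².
A_nv = (11 − 4.5·0.875) × 0.625 = 4.414 in².
A_nt = (1.625 − 0.5·0.875) × 0.625 = 0.7422 in².
0.6 F_u A_nv = 172.1 kips; 0.6 F_y A_gv = 206.2 kips → shear rupture governs the shear term.
R_n = 172.1 + 1.0 × 65 × 0.7422 = 220.4 kips.
Allowable strength R_n/Ω = 220.4 / 2 = 110 kips.

110 kips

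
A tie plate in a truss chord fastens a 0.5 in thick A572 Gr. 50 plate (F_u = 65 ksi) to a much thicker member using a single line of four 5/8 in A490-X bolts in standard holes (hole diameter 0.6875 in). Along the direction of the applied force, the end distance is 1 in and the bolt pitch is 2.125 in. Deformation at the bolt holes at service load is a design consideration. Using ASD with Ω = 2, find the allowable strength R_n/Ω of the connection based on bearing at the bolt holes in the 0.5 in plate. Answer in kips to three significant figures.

85.9 kips

Per bolt r_n = 1.2 l_c t F_u ≤ 2.4 d t F_u; upper limit = 2.4 × 0.625 × 0.5 × 65 = 48.75 kips.
Edge bolt: l_c = 1 − 0.6875/2 = 0.6562 in → 1.2 × 0.6562 × 0.5 × 65 = 25.59 → r_n = 25.59 kips.
Interior bolts: l_c = 2.125 − 0.6875 = 1.438 in → 1.2 × 1.438 × 0.5 × 65 = 56.06 → r_n = 48.75 kips.
R_n = 1 × 25.59 + 3 × 48.75 = 171.8 kips.
Allowable strength R_n/Ω = 171.8 / 2 = 85.9 kips.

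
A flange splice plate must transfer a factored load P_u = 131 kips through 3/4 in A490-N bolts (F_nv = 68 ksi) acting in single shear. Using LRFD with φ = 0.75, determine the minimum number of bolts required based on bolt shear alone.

A_b = π·0.75²/4 = 0.4418 in².
Per-bolt design strength φR_n = 0.75 × 68 × 0.4418 × 1 = 22.53 kips.
n ≥ 131 / 22.53 = 5.814 → use 6 bolts.

6 bolts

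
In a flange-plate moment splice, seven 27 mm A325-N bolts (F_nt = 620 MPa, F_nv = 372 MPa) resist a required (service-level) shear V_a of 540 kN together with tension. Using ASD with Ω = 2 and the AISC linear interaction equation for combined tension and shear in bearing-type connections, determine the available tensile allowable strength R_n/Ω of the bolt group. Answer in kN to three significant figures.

A_b = π·27²/4 = 572.6 mm²; f_rv = 540 × 1000 / (7 × 572.6) = 134.7 MPa.
F'_nt = 1.3 F_nt − (Ω F_nt / F_nv) f_rv = 1.3·620 − (2·620/372)·134.7 = 356.9 MPa, capped at F_nt → F'_nt = 356.9 MPa.
R_n = F'_nt · A_b · n = 356.9 × 572.6 × 7 / 1000 = 1430 kN.
Allowable strength R_n/Ω = 1430 / 2 = 715 kN.

715 kN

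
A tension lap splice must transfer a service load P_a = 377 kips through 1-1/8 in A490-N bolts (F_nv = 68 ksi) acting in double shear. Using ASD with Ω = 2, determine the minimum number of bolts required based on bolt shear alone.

6 bolts

A_b = π·1.125²/4 = 0.994 in².
Per-bolt allowable strength R_n/Ω = 68 × 0.994 × 2 / 2 = 67.59 kips.
n ≥ 377 / 67.59 = 5.577 → use 6 bolts.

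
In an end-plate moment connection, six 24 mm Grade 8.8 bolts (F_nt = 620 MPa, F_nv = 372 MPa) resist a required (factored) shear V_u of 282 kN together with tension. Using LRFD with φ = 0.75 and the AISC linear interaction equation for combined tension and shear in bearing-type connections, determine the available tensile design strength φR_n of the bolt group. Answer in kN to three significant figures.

1170 kN

A_b = π·24²/4 = 452.4 mm²; f_rv = 282 × 1000 / (6 × 452.4) = 103.9 MPa.
F'_nt = 1.3 F_nt − (F_nt / φF_nv) f_rv = 1.3·620 − (620/(0.75·372))·103.9 = 575.1 MPa, capped at F_nt → F'_nt = 575.1 MPa.
R_n = F'_nt · A_b · n = 575.1 × 452.4 × 6 / 1000 = 1561 kN.
Design strength φR_n = 0.75 × 1561 = 1170 kN.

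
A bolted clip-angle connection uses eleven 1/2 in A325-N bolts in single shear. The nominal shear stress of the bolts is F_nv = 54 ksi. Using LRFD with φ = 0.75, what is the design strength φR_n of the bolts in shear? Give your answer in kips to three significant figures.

87.5 kips

A_b = π × 0.5² / 4 = 0.1963 in².
R_n = F_nv · A_b · n · n_s = 54 × 0.1963 × 11 × 1 = 116.6 kips.
Design strength φR_n = 0.75 × 116.6 = 87.5 kips.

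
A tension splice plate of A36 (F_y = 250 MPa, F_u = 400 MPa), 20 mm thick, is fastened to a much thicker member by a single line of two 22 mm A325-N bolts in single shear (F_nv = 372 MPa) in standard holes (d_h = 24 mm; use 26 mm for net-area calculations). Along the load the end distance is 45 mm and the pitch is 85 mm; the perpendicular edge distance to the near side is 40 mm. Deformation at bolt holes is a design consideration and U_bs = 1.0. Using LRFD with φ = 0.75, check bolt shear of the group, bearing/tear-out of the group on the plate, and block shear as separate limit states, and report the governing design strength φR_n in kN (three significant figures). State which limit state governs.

212 kN (bolt shear governs)

Bolt shear: A_b = π·22²/4 = 380.1 mm²; R_n = 372 × 380.1 × 2 × 1 / 1000 = 282.8 kN → 0.75 × 282.8 = 212 kN.
Bearing: edge l_c = 33, r_n = 316.8 kN; interior l_c = 61, r_n = 422.4 kN; R_n = 316.8 + 1·422.4 = 739.2 kN → 554 kN.
Block shear: A_gv = 2600, A_nv = 1820, A_nt = 540 mm²; R_n = min(0.6F_uA_nv, 0.6F_yA_gv) + U_bs·F_u·A_nt = 606 kN → 454 kN.
Bolt shear governs: 212 kN.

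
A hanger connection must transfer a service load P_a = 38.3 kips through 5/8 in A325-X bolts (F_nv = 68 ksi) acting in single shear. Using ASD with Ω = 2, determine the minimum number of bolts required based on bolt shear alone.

A_b = π·0.625²/4 = 0.3068 in².
Per-bolt allowable strength R_n/Ω = 68 × 0.3068 × 1 / 2 = 10.43 kips.
n ≥ 38.3 / 10.43 = 3.672 → use 4 bolts.

4 bolts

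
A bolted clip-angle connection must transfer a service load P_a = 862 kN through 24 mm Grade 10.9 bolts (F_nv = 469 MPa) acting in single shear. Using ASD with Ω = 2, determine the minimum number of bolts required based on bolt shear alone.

A_b = π·24²/4 = 452.4 mm².
Per-bolt allowable strength R_n/Ω = 469 × 452.4 × 1 / 1000 / 2 = 106.1 kN.
n ≥ 862 / 106.1 = 8.126 → use 9 bolts.

9 bolts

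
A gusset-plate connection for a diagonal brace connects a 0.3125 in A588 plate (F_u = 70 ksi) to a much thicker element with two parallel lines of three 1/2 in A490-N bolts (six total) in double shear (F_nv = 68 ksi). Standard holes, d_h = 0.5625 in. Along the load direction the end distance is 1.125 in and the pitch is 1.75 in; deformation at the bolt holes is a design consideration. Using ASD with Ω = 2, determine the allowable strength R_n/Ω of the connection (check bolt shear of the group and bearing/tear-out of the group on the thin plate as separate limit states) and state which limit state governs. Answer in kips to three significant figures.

Bolt shear: A_b = π·0.5²/4 = 0.1963 in²; R_n = 68 × 0.1963 × 6 × 2 = 160.2 kips → 160.2 / 2 = 80.1 kips.
Bearing (1.2 l_c t F_u ≤ 2.4 d t F_u): upper limit = 2.4·0.5·0.3125·70 = 26.25 kips.
  Edge l_c = 1.125 − 0.5625/2 = 0.8438 → r_n = 22.15 kips; interior l_c = 1.75 − 0.5625 = 1.188 → r_n = 26.25 kips.
  R_n,bearing = 2·22.15 + 4·26.25 = 149.3 kips → 149.3 / 2 = 74.6 kips.
Bearing governs: 74.6 kips.

74.6 kips (bearing governs)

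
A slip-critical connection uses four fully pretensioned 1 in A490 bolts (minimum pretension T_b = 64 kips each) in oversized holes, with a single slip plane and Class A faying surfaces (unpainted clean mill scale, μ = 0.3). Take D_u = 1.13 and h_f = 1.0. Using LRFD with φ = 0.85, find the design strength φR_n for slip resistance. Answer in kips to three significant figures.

73.8 kips

R_n = μ · D_u · h_f · T_b · n_s · n_b = 0.3 × 1.13 × 1.0 × 64 × 1 × 4 = 86.78 kips.
Design strength φR_n = 0.85 × 86.78 = 73.8 kips.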